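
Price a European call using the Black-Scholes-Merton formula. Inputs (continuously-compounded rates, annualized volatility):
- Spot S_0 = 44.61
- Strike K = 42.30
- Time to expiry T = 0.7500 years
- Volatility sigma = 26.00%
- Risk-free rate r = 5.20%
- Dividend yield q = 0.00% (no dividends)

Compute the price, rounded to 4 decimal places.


Answer: Price = 6.1010

Derivation:
d1 = (ln(S/K) + (r - q + 0.5*sigma^2) * T) / (sigma * sqrt(T)) = 0.52192892
d2 = d1 - sigma * sqrt(T) = 0.29676232
exp(-rT) = 0.96175071; exp(-qT) = 1.00000000
C = S_0 * exp(-qT) * N(d1) - K * exp(-rT) * N(d2)
N(d1) = 0.69914009; N(d2) = 0.61667601
C = 44.6100 * 1.00000000 * 0.69914009 - 42.3000 * 0.96175071 * 0.61667601 = 6.1010


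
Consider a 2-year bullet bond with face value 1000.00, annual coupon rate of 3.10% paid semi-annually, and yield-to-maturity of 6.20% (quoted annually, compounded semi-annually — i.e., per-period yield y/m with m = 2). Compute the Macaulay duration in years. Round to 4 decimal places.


Coupon per period c = face * coupon_rate / m = 15.500000
Periods per year m = 2; per-period yield y/m = 0.031000
Number of cashflows N = 4
Cashflows (t years, CF_t, discount factor 1/(1+y/m)^(m*t), PV):
  t = 0.5000: CF_t = 15.500000, DF = 0.969932, PV = 15.033948
  t = 1.0000: CF_t = 15.500000, DF = 0.940768, PV = 14.581908
  t = 1.5000: CF_t = 15.500000, DF = 0.912481, PV = 14.143461
  t = 2.0000: CF_t = 1015.500000, DF = 0.885045, PV = 898.763168
Price P = sum_t PV_t = 942.522486
Macaulay numerator sum_t t * PV_t:
  t * PV_t at t = 0.5000: 7.516974
  t * PV_t at t = 1.0000: 14.581908
  t * PV_t at t = 1.5000: 21.215192
  t * PV_t at t = 2.0000: 1797.526337
Macaulay duration D = (sum_t t * PV_t) / P = 1840.840411 / 942.522486 = 1.953100

Answer: Macaulay duration = 1.9531 years


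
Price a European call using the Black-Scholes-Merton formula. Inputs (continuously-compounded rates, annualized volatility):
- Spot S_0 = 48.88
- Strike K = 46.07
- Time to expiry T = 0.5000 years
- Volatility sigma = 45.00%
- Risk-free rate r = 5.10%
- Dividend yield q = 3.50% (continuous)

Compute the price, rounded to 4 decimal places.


d1 = (ln(S/K) + (r - q + 0.5*sigma^2) * T) / (sigma * sqrt(T)) = 0.37030816
d2 = d1 - sigma * sqrt(T) = 0.05211011
exp(-rT) = 0.97482238; exp(-qT) = 0.98265224
C = S_0 * exp(-qT) * N(d1) - K * exp(-rT) * N(d2)
N(d1) = 0.64442355; N(d2) = 0.52077952
C = 48.8800 * 0.98265224 * 0.64442355 - 46.0700 * 0.97482238 * 0.52077952 = 7.5647

Answer: Price = 7.5647


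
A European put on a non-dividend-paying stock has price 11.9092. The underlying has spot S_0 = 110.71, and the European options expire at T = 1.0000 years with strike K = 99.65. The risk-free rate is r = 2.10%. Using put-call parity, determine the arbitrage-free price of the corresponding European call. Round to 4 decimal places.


Put-call parity: C - P = S_0 * exp(-qT) - K * exp(-rT).
S_0 * exp(-qT) = 110.7100 * 1.00000000 = 110.71000000
K * exp(-rT) = 99.6500 * 0.97921896 = 97.57916982
C = P + S*exp(-qT) - K*exp(-rT)
C = 11.9092 + 110.71000000 - 97.57916982 = 25.0400

Answer: Call price = 25.0400


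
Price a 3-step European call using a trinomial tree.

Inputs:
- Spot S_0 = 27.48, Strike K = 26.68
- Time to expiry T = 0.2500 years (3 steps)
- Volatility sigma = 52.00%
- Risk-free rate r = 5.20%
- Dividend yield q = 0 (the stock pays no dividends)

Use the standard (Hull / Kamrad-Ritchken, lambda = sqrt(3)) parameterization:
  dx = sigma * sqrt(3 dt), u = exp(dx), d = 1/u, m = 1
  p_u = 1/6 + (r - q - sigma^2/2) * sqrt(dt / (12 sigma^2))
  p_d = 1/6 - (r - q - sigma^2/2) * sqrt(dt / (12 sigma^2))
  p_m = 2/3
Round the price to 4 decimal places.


Answer: Price = V(0,0) = 3.2670

Derivation:
dt = T/N = 0.083333; dx = sigma*sqrt(3*dt) = 0.260000
u = exp(dx) = 1.296930; d = 1/u = 0.771052
p_u = 0.153333, p_m = 0.666667, p_d = 0.180000
Discount per step: exp(-r*dt) = 0.995676
Stock lattice S(k, j) with j the centered position index:
  k=0: S(0,+0) = 27.4800
  k=1: S(1,-1) = 21.1885; S(1,+0) = 27.4800; S(1,+1) = 35.6396
  k=2: S(2,-2) = 16.3374; S(2,-1) = 21.1885; S(2,+0) = 27.4800; S(2,+1) = 35.6396; S(2,+2) = 46.2221
  k=3: S(3,-3) = 12.5970; S(3,-2) = 16.3374; S(3,-1) = 21.1885; S(3,+0) = 27.4800; S(3,+1) = 35.6396; S(3,+2) = 46.2221; S(3,+3) = 59.9469
Terminal payoffs V(N, j) = max(S_T - K, 0):
  V(3,-3) = 0.000000; V(3,-2) = 0.000000; V(3,-1) = 0.000000; V(3,+0) = 0.800000; V(3,+1) = 8.959639; V(3,+2) = 19.542120; V(3,+3) = 33.266858
Backward induction: V(k, j) = exp(-r*dt) * [p_u * V(k+1, j+1) + p_m * V(k+1, j) + p_d * V(k+1, j-1)]
  V(2,-2) = exp(-r*dt) * [p_u*0.000000 + p_m*0.000000 + p_d*0.000000] = 0.000000
  V(2,-1) = exp(-r*dt) * [p_u*0.800000 + p_m*0.000000 + p_d*0.000000] = 0.122136
  V(2,+0) = exp(-r*dt) * [p_u*8.959639 + p_m*0.800000 + p_d*0.000000] = 1.898898
  V(2,+1) = exp(-r*dt) * [p_u*19.542120 + p_m*8.959639 + p_d*0.800000] = 9.074144
  V(2,+2) = exp(-r*dt) * [p_u*33.266858 + p_m*19.542120 + p_d*8.959639] = 19.656371
  V(1,-1) = exp(-r*dt) * [p_u*1.898898 + p_m*0.122136 + p_d*0.000000] = 0.370978
  V(1,+0) = exp(-r*dt) * [p_u*9.074144 + p_m*1.898898 + p_d*0.122136] = 2.667700
  V(1,+1) = exp(-r*dt) * [p_u*19.656371 + p_m*9.074144 + p_d*1.898898] = 9.364540
  V(0,+0) = exp(-r*dt) * [p_u*9.364540 + p_m*2.667700 + p_d*0.370978] = 3.266952


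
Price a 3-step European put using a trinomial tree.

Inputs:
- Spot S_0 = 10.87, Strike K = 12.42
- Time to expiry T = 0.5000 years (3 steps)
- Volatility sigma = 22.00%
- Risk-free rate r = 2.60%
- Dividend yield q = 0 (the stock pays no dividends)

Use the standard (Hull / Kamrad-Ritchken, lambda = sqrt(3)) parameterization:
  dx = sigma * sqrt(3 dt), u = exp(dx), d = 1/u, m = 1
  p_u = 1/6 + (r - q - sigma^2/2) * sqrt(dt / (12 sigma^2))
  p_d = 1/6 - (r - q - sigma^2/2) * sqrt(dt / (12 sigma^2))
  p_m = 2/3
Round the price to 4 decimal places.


dt = T/N = 0.166667; dx = sigma*sqrt(3*dt) = 0.155563
u = exp(dx) = 1.168316; d = 1/u = 0.855933
p_u = 0.167631, p_m = 0.666667, p_d = 0.165702
Discount per step: exp(-r*dt) = 0.995676
Stock lattice S(k, j) with j the centered position index:
  k=0: S(0,+0) = 10.8700
  k=1: S(1,-1) = 9.3040; S(1,+0) = 10.8700; S(1,+1) = 12.6996
  k=2: S(2,-2) = 7.9636; S(2,-1) = 9.3040; S(2,+0) = 10.8700; S(2,+1) = 12.6996; S(2,+2) = 14.8371
  k=3: S(3,-3) = 6.8163; S(3,-2) = 7.9636; S(3,-1) = 9.3040; S(3,+0) = 10.8700; S(3,+1) = 12.6996; S(3,+2) = 14.8371; S(3,+3) = 17.3345
Terminal payoffs V(N, j) = max(K - S_T, 0):
  V(3,-3) = 5.603704; V(3,-2) = 4.456411; V(3,-1) = 3.116011; V(3,+0) = 1.550000; V(3,+1) = 0.000000; V(3,+2) = 0.000000; V(3,+3) = 0.000000
Backward induction: V(k, j) = exp(-r*dt) * [p_u * V(k+1, j+1) + p_m * V(k+1, j) + p_d * V(k+1, j-1)]
  V(2,-2) = exp(-r*dt) * [p_u*3.116011 + p_m*4.456411 + p_d*5.603704] = 4.402708
  V(2,-1) = exp(-r*dt) * [p_u*1.550000 + p_m*3.116011 + p_d*4.456411] = 3.062308
  V(2,+0) = exp(-r*dt) * [p_u*0.000000 + p_m*1.550000 + p_d*3.116011] = 1.542963
  V(2,+1) = exp(-r*dt) * [p_u*0.000000 + p_m*0.000000 + p_d*1.550000] = 0.255728
  V(2,+2) = exp(-r*dt) * [p_u*0.000000 + p_m*0.000000 + p_d*0.000000] = 0.000000
  V(1,-1) = exp(-r*dt) * [p_u*1.542963 + p_m*3.062308 + p_d*4.402708] = 3.016626
  V(1,+0) = exp(-r*dt) * [p_u*0.255728 + p_m*1.542963 + p_d*3.062308] = 1.572115
  V(1,+1) = exp(-r*dt) * [p_u*0.000000 + p_m*0.255728 + p_d*1.542963] = 0.424316
  V(0,+0) = exp(-r*dt) * [p_u*0.424316 + p_m*1.572115 + p_d*3.016626] = 1.612066

Answer: Price = V(0,0) = 1.6121


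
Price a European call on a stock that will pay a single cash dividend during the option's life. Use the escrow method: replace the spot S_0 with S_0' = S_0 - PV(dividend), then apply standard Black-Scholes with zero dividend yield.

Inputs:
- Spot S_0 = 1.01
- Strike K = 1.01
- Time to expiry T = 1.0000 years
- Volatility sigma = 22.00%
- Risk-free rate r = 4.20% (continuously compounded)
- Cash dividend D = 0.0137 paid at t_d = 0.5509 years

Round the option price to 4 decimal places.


Answer: Price = 0.1009

Derivation:
PV(D) = D * exp(-r * t_d) = 0.0137 * 0.97712783 = 0.01338665
S_0' = S_0 - PV(D) = 1.0100 - 0.01338665 = 0.99661335
d1 = (ln(S_0'/K) + (r + sigma^2/2)*T) / (sigma*sqrt(T)) = 0.24026032
d2 = d1 - sigma*sqrt(T) = 0.02026032
exp(-rT) = 0.95886978
N(d1) = 0.59493577; N(d2) = 0.50808215
C = S_0' * N(d1) - K * exp(-rT) * N(d2) = 0.99661335 * 0.59493577 - 1.0100 * 0.95886978 * 0.50808215 = 0.1009


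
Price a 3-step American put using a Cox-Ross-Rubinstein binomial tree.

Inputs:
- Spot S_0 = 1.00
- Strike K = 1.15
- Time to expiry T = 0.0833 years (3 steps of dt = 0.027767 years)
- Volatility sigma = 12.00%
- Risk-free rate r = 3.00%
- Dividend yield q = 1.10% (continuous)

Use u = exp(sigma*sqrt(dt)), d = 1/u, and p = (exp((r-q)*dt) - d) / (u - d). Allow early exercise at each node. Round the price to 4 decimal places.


Answer: Price = V(0,0) = 0.1500

Derivation:
dt = T/N = 0.027767
u = exp(sigma*sqrt(dt)) = 1.020197; d = 1/u = 0.980203
p = (exp((r-q)*dt) - d) / (u - d) = 0.508196
Discount per step: exp(-r*dt) = 0.999167
Stock lattice S(k, i) with i counting down-moves:
  k=0: S(0,0) = 1.0000
  k=1: S(1,0) = 1.0202; S(1,1) = 0.9802
  k=2: S(2,0) = 1.0408; S(2,1) = 1.0000; S(2,2) = 0.9608
  k=3: S(3,0) = 1.0618; S(3,1) = 1.0202; S(3,2) = 0.9802; S(3,3) = 0.9418
Terminal payoffs V(N, i) = max(K - S_T, 0):
  V(3,0) = 0.088176; V(3,1) = 0.129803; V(3,2) = 0.169797; V(3,3) = 0.208224
Backward induction: V(k, i) = exp(-r*dt) * [p * V(k+1, i) + (1-p) * V(k+1, i+1)]; then take max(V_cont, immediate exercise) for American.
  V(2,0) = exp(-r*dt) * [p*0.088176 + (1-p)*0.129803] = 0.108558; exercise = 0.109198; V(2,0) = max -> 0.109198
  V(2,1) = exp(-r*dt) * [p*0.129803 + (1-p)*0.169797] = 0.149348; exercise = 0.150000; V(2,1) = max -> 0.150000
  V(2,2) = exp(-r*dt) * [p*0.169797 + (1-p)*0.208224] = 0.188539; exercise = 0.189203; V(2,2) = max -> 0.189203
  V(1,0) = exp(-r*dt) * [p*0.109198 + (1-p)*0.150000] = 0.129157; exercise = 0.129803; V(1,0) = max -> 0.129803
  V(1,1) = exp(-r*dt) * [p*0.150000 + (1-p)*0.189203] = 0.169139; exercise = 0.169797; V(1,1) = max -> 0.169797
  V(0,0) = exp(-r*dt) * [p*0.129803 + (1-p)*0.169797] = 0.149348; exercise = 0.150000; V(0,0) = max -> 0.150000


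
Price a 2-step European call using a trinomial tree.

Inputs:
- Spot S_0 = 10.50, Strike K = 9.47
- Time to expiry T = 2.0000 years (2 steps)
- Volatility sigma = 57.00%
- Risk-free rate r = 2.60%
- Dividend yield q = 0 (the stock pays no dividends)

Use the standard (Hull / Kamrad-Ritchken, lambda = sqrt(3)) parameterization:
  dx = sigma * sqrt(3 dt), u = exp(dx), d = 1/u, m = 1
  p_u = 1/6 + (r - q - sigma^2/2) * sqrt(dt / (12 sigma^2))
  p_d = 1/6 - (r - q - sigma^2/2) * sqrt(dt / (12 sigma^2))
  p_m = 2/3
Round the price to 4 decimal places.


dt = T/N = 1.000000; dx = sigma*sqrt(3*dt) = 0.987269
u = exp(dx) = 2.683895; d = 1/u = 0.372593
p_u = 0.097562, p_m = 0.666667, p_d = 0.235771
Discount per step: exp(-r*dt) = 0.974335
Stock lattice S(k, j) with j the centered position index:
  k=0: S(0,+0) = 10.5000
  k=1: S(1,-1) = 3.9122; S(1,+0) = 10.5000; S(1,+1) = 28.1809
  k=2: S(2,-2) = 1.4577; S(2,-1) = 3.9122; S(2,+0) = 10.5000; S(2,+1) = 28.1809; S(2,+2) = 75.6345
Terminal payoffs V(N, j) = max(S_T - K, 0):
  V(2,-2) = 0.000000; V(2,-1) = 0.000000; V(2,+0) = 1.030000; V(2,+1) = 18.710894; V(2,+2) = 66.164549
Backward induction: V(k, j) = exp(-r*dt) * [p_u * V(k+1, j+1) + p_m * V(k+1, j) + p_d * V(k+1, j-1)]
  V(1,-1) = exp(-r*dt) * [p_u*1.030000 + p_m*0.000000 + p_d*0.000000] = 0.097910
  V(1,+0) = exp(-r*dt) * [p_u*18.710894 + p_m*1.030000 + p_d*0.000000] = 2.447663
  V(1,+1) = exp(-r*dt) * [p_u*66.164549 + p_m*18.710894 + p_d*1.030000] = 18.679867
  V(0,+0) = exp(-r*dt) * [p_u*18.679867 + p_m*2.447663 + p_d*0.097910] = 3.388058

Answer: Price = V(0,0) = 3.3881


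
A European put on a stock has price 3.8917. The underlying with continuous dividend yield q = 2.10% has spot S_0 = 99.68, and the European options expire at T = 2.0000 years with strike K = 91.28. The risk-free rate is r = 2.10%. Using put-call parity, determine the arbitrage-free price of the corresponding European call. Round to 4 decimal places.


Put-call parity: C - P = S_0 * exp(-qT) - K * exp(-rT).
S_0 * exp(-qT) = 99.6800 * 0.95886978 = 95.58013973
K * exp(-rT) = 91.2800 * 0.95886978 = 87.52563357
C = P + S*exp(-qT) - K*exp(-rT)
C = 3.8917 + 95.58013973 - 87.52563357 = 11.9462

Answer: Call price = 11.9462


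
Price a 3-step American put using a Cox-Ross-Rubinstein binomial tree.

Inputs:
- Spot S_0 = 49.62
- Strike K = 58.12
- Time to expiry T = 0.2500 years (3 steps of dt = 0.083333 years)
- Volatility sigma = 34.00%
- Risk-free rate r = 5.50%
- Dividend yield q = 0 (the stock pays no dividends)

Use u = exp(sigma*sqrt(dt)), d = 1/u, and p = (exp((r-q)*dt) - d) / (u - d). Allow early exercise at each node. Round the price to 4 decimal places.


Answer: Price = V(0,0) = 9.0762

Derivation:
dt = T/N = 0.083333
u = exp(sigma*sqrt(dt)) = 1.103128; d = 1/u = 0.906513
p = (exp((r-q)*dt) - d) / (u - d) = 0.498847
Discount per step: exp(-r*dt) = 0.995427
Stock lattice S(k, i) with i counting down-moves:
  k=0: S(0,0) = 49.6200
  k=1: S(1,0) = 54.7372; S(1,1) = 44.9812
  k=2: S(2,0) = 60.3821; S(2,1) = 49.6200; S(2,2) = 40.7760
  k=3: S(3,0) = 66.6092; S(3,1) = 54.7372; S(3,2) = 44.9812; S(3,3) = 36.9640
Terminal payoffs V(N, i) = max(K - S_T, 0):
  V(3,0) = 0.000000; V(3,1) = 3.382801; V(3,2) = 13.138809; V(3,3) = 21.155968
Backward induction: V(k, i) = exp(-r*dt) * [p * V(k+1, i) + (1-p) * V(k+1, i+1)]; then take max(V_cont, immediate exercise) for American.
  V(2,0) = exp(-r*dt) * [p*0.000000 + (1-p)*3.382801] = 1.687549; exercise = 0.000000; V(2,0) = max -> 1.687549
  V(2,1) = exp(-r*dt) * [p*3.382801 + (1-p)*13.138809] = 8.234226; exercise = 8.500000; V(2,1) = max -> 8.500000
  V(2,2) = exp(-r*dt) * [p*13.138809 + (1-p)*21.155968] = 17.078177; exercise = 17.343951; V(2,2) = max -> 17.343951
  V(1,0) = exp(-r*dt) * [p*1.687549 + (1-p)*8.500000] = 5.078300; exercise = 3.382801; V(1,0) = max -> 5.078300
  V(1,1) = exp(-r*dt) * [p*8.500000 + (1-p)*17.343951] = 12.873035; exercise = 13.138809; V(1,1) = max -> 13.138809
  V(0,0) = exp(-r*dt) * [p*5.078300 + (1-p)*13.138809] = 9.076153; exercise = 8.500000; V(0,0) = max -> 9.076153


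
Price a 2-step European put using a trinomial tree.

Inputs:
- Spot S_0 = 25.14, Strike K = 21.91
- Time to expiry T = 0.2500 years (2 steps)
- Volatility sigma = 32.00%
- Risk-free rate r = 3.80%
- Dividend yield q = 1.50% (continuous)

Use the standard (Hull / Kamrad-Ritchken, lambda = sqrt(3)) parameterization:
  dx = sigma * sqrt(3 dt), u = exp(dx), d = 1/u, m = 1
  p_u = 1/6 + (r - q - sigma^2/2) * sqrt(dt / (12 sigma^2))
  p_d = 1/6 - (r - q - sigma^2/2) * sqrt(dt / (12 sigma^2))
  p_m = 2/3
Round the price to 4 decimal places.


dt = T/N = 0.125000; dx = sigma*sqrt(3*dt) = 0.195959
u = exp(dx) = 1.216477; d = 1/u = 0.822046
p_u = 0.157672, p_m = 0.666667, p_d = 0.175661
Discount per step: exp(-r*dt) = 0.995261
Stock lattice S(k, j) with j the centered position index:
  k=0: S(0,+0) = 25.1400
  k=1: S(1,-1) = 20.6662; S(1,+0) = 25.1400; S(1,+1) = 30.5822
  k=2: S(2,-2) = 16.9886; S(2,-1) = 20.6662; S(2,+0) = 25.1400; S(2,+1) = 30.5822; S(2,+2) = 37.2026
Terminal payoffs V(N, j) = max(K - S_T, 0):
  V(2,-2) = 4.921412; V(2,-1) = 1.243769; V(2,+0) = 0.000000; V(2,+1) = 0.000000; V(2,+2) = 0.000000
Backward induction: V(k, j) = exp(-r*dt) * [p_u * V(k+1, j+1) + p_m * V(k+1, j) + p_d * V(k+1, j-1)]
  V(1,-1) = exp(-r*dt) * [p_u*0.000000 + p_m*1.243769 + p_d*4.921412] = 1.685653
  V(1,+0) = exp(-r*dt) * [p_u*0.000000 + p_m*0.000000 + p_d*1.243769] = 0.217446
  V(1,+1) = exp(-r*dt) * [p_u*0.000000 + p_m*0.000000 + p_d*0.000000] = 0.000000
  V(0,+0) = exp(-r*dt) * [p_u*0.000000 + p_m*0.217446 + p_d*1.685653] = 0.438977

Answer: Price = V(0,0) = 0.4390


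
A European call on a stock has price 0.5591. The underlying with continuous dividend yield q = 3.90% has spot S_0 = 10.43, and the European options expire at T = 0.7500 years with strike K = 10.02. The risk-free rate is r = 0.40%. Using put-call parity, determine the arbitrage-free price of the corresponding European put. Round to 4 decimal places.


Put-call parity: C - P = S_0 * exp(-qT) - K * exp(-rT).
S_0 * exp(-qT) = 10.4300 * 0.97117364 = 10.12934107
K * exp(-rT) = 10.0200 * 0.99700450 = 9.98998504
P = C - S*exp(-qT) + K*exp(-rT)
P = 0.5591 - 10.12934107 + 9.98998504 = 0.4197

Answer: Put price = 0.4197


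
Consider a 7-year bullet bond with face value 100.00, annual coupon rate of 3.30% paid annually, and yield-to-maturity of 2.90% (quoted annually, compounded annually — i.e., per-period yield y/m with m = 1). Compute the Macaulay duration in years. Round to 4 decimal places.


Coupon per period c = face * coupon_rate / m = 3.300000
Periods per year m = 1; per-period yield y/m = 0.029000
Number of cashflows N = 7
Cashflows (t years, CF_t, discount factor 1/(1+y/m)^(m*t), PV):
  t = 1.0000: CF_t = 3.300000, DF = 0.971817, PV = 3.206997
  t = 2.0000: CF_t = 3.300000, DF = 0.944429, PV = 3.116615
  t = 3.0000: CF_t = 3.300000, DF = 0.917812, PV = 3.028781
  t = 4.0000: CF_t = 3.300000, DF = 0.891946, PV = 2.943421
  t = 5.0000: CF_t = 3.300000, DF = 0.866808, PV = 2.860468
  t = 6.0000: CF_t = 3.300000, DF = 0.842379, PV = 2.779852
  t = 7.0000: CF_t = 103.300000, DF = 0.818639, PV = 84.565398
Price P = sum_t PV_t = 102.501532
Macaulay numerator sum_t t * PV_t:
  t * PV_t at t = 1.0000: 3.206997
  t * PV_t at t = 2.0000: 6.233230
  t * PV_t at t = 3.0000: 9.086342
  t * PV_t at t = 4.0000: 11.773686
  t * PV_t at t = 5.0000: 14.302339
  t * PV_t at t = 6.0000: 16.679113
  t * PV_t at t = 7.0000: 591.957787
Macaulay duration D = (sum_t t * PV_t) / P = 653.239494 / 102.501532 = 6.372973

Answer: Macaulay duration = 6.3730 years


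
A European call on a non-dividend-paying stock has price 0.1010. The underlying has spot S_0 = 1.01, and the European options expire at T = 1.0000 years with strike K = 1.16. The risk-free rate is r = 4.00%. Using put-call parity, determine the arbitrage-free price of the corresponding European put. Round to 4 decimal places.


Put-call parity: C - P = S_0 * exp(-qT) - K * exp(-rT).
S_0 * exp(-qT) = 1.0100 * 1.00000000 = 1.01000000
K * exp(-rT) = 1.1600 * 0.96078944 = 1.11451575
P = C - S*exp(-qT) + K*exp(-rT)
P = 0.1010 - 1.01000000 + 1.11451575 = 0.2055

Answer: Put price = 0.2055


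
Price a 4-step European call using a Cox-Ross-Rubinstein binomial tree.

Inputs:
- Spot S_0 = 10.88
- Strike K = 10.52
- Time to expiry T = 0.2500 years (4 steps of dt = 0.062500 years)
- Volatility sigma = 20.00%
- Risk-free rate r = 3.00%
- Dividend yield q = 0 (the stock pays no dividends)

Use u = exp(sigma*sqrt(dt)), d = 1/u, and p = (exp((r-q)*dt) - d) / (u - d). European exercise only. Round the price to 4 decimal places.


dt = T/N = 0.062500
u = exp(sigma*sqrt(dt)) = 1.051271; d = 1/u = 0.951229
p = (exp((r-q)*dt) - d) / (u - d) = 0.506262
Discount per step: exp(-r*dt) = 0.998127
Stock lattice S(k, i) with i counting down-moves:
  k=0: S(0,0) = 10.8800
  k=1: S(1,0) = 11.4378; S(1,1) = 10.3494
  k=2: S(2,0) = 12.0243; S(2,1) = 10.8800; S(2,2) = 9.8446
  k=3: S(3,0) = 12.6408; S(3,1) = 11.4378; S(3,2) = 10.3494; S(3,3) = 9.3645
  k=4: S(4,0) = 13.2889; S(4,1) = 12.0243; S(4,2) = 10.8800; S(4,3) = 9.8446; S(4,4) = 8.9078
Terminal payoffs V(N, i) = max(S_T - K, 0):
  V(4,0) = 2.768862; V(4,1) = 1.504260; V(4,2) = 0.360000; V(4,3) = 0.000000; V(4,4) = 0.000000
Backward induction: V(k, i) = exp(-r*dt) * [p * V(k+1, i) + (1-p) * V(k+1, i+1)].
  V(3,0) = exp(-r*dt) * [p*2.768862 + (1-p)*1.504260] = 2.140463
  V(3,1) = exp(-r*dt) * [p*1.504260 + (1-p)*0.360000] = 0.937536
  V(3,2) = exp(-r*dt) * [p*0.360000 + (1-p)*0.000000] = 0.181913
  V(3,3) = exp(-r*dt) * [p*0.000000 + (1-p)*0.000000] = 0.000000
  V(2,0) = exp(-r*dt) * [p*2.140463 + (1-p)*0.937536] = 1.543636
  V(2,1) = exp(-r*dt) * [p*0.937536 + (1-p)*0.181913] = 0.563399
  V(2,2) = exp(-r*dt) * [p*0.181913 + (1-p)*0.000000] = 0.091923
  V(1,0) = exp(-r*dt) * [p*1.543636 + (1-p)*0.563399] = 1.057671
  V(1,1) = exp(-r*dt) * [p*0.563399 + (1-p)*0.091923] = 0.329994
  V(0,0) = exp(-r*dt) * [p*1.057671 + (1-p)*0.329994] = 0.697081

Answer: Price = V(0,0) = 0.6971


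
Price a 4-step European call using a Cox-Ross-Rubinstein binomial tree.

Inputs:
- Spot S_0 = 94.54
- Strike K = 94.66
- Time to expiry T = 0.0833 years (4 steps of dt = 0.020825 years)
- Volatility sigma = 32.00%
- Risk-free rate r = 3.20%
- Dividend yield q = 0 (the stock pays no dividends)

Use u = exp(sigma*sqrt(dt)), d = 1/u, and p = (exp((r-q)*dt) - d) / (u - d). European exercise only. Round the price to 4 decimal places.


Answer: Price = V(0,0) = 3.3594

Derivation:
dt = T/N = 0.020825
u = exp(sigma*sqrt(dt)) = 1.047262; d = 1/u = 0.954871
p = (exp((r-q)*dt) - d) / (u - d) = 0.495673
Discount per step: exp(-r*dt) = 0.999334
Stock lattice S(k, i) with i counting down-moves:
  k=0: S(0,0) = 94.5400
  k=1: S(1,0) = 99.0081; S(1,1) = 90.2735
  k=2: S(2,0) = 103.6874; S(2,1) = 94.5400; S(2,2) = 86.1996
  k=3: S(3,0) = 108.5878; S(3,1) = 99.0081; S(3,2) = 90.2735; S(3,3) = 82.3095
  k=4: S(4,0) = 113.7199; S(4,1) = 103.6874; S(4,2) = 94.5400; S(4,3) = 86.1996; S(4,4) = 78.5950
Terminal payoffs V(N, i) = max(S_T - K, 0):
  V(4,0) = 19.059872; V(4,1) = 9.027399; V(4,2) = 0.000000; V(4,3) = 0.000000; V(4,4) = 0.000000
Backward induction: V(k, i) = exp(-r*dt) * [p * V(k+1, i) + (1-p) * V(k+1, i+1)].
  V(3,0) = exp(-r*dt) * [p*19.059872 + (1-p)*9.027399] = 13.990894
  V(3,1) = exp(-r*dt) * [p*9.027399 + (1-p)*0.000000] = 4.471654
  V(3,2) = exp(-r*dt) * [p*0.000000 + (1-p)*0.000000] = 0.000000
  V(3,3) = exp(-r*dt) * [p*0.000000 + (1-p)*0.000000] = 0.000000
  V(2,0) = exp(-r*dt) * [p*13.990894 + (1-p)*4.471654] = 9.183958
  V(2,1) = exp(-r*dt) * [p*4.471654 + (1-p)*0.000000] = 2.215000
  V(2,2) = exp(-r*dt) * [p*0.000000 + (1-p)*0.000000] = 0.000000
  V(1,0) = exp(-r*dt) * [p*9.183958 + (1-p)*2.215000] = 5.665545
  V(1,1) = exp(-r*dt) * [p*2.215000 + (1-p)*0.000000] = 1.097183
  V(0,0) = exp(-r*dt) * [p*5.665545 + (1-p)*1.097183] = 3.359356


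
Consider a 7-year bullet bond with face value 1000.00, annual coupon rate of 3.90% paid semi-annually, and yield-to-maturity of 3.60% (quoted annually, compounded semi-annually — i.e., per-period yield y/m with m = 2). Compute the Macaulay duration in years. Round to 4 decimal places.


Coupon per period c = face * coupon_rate / m = 19.500000
Periods per year m = 2; per-period yield y/m = 0.018000
Number of cashflows N = 14
Cashflows (t years, CF_t, discount factor 1/(1+y/m)^(m*t), PV):
  t = 0.5000: CF_t = 19.500000, DF = 0.982318, PV = 19.155206
  t = 1.0000: CF_t = 19.500000, DF = 0.964949, PV = 18.816509
  t = 1.5000: CF_t = 19.500000, DF = 0.947887, PV = 18.483801
  t = 2.0000: CF_t = 19.500000, DF = 0.931127, PV = 18.156975
  t = 2.5000: CF_t = 19.500000, DF = 0.914663, PV = 17.835928
  t = 3.0000: CF_t = 19.500000, DF = 0.898490, PV = 17.520558
  t = 3.5000: CF_t = 19.500000, DF = 0.882603, PV = 17.210765
  t = 4.0000: CF_t = 19.500000, DF = 0.866997, PV = 16.906449
  t = 4.5000: CF_t = 19.500000, DF = 0.851667, PV = 16.607513
  t = 5.0000: CF_t = 19.500000, DF = 0.836608, PV = 16.313864
  t = 5.5000: CF_t = 19.500000, DF = 0.821816, PV = 16.025406
  t = 6.0000: CF_t = 19.500000, DF = 0.807285, PV = 15.742050
  t = 6.5000: CF_t = 19.500000, DF = 0.793010, PV = 15.463703
  t = 7.0000: CF_t = 1019.500000, DF = 0.778989, PV = 794.178888
Price P = sum_t PV_t = 1018.417616
Macaulay numerator sum_t t * PV_t:
  t * PV_t at t = 0.5000: 9.577603
  t * PV_t at t = 1.0000: 18.816509
  t * PV_t at t = 1.5000: 27.725701
  t * PV_t at t = 2.0000: 36.313950
  t * PV_t at t = 2.5000: 44.589821
  t * PV_t at t = 3.0000: 52.561675
  t * PV_t at t = 3.5000: 60.237676
  t * PV_t at t = 4.0000: 67.625794
  t * PV_t at t = 4.5000: 74.733810
  t * PV_t at t = 5.0000: 81.569319
  t * PV_t at t = 5.5000: 88.139735
  t * PV_t at t = 6.0000: 94.452297
  t * PV_t at t = 6.5000: 100.514069
  t * PV_t at t = 7.0000: 5559.252219
Macaulay duration D = (sum_t t * PV_t) / P = 6316.110180 / 1018.417616 = 6.201886

Answer: Macaulay duration = 6.2019 years


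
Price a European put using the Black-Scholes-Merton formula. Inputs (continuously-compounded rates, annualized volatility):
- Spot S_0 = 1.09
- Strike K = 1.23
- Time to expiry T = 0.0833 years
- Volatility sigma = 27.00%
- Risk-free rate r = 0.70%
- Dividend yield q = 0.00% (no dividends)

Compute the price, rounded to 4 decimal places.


d1 = (ln(S/K) + (r - q + 0.5*sigma^2) * T) / (sigma * sqrt(T)) = -1.50419681
d2 = d1 - sigma * sqrt(T) = -1.58212351
exp(-rT) = 0.99941707; exp(-qT) = 1.00000000
P = K * exp(-rT) * N(-d2) - S_0 * exp(-qT) * N(-d1)
N(-d1) = 0.93373465; N(-d2) = 0.94318931
P = 1.2300 * 0.99941707 * 0.94318931 - 1.0900 * 1.00000000 * 0.93373465 = 0.1417

Answer: Price = 0.1417


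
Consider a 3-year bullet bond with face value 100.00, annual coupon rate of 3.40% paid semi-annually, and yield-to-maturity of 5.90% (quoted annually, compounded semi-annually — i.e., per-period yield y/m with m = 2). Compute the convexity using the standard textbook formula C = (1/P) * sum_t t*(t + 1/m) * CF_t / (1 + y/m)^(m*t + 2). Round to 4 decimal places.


Coupon per period c = face * coupon_rate / m = 1.700000
Periods per year m = 2; per-period yield y/m = 0.029500
Number of cashflows N = 6
Cashflows (t years, CF_t, discount factor 1/(1+y/m)^(m*t), PV):
  t = 0.5000: CF_t = 1.700000, DF = 0.971345, PV = 1.651287
  t = 1.0000: CF_t = 1.700000, DF = 0.943512, PV = 1.603970
  t = 1.5000: CF_t = 1.700000, DF = 0.916476, PV = 1.558009
  t = 2.0000: CF_t = 1.700000, DF = 0.890214, PV = 1.513364
  t = 2.5000: CF_t = 1.700000, DF = 0.864706, PV = 1.469999
  t = 3.0000: CF_t = 101.700000, DF = 0.839928, PV = 85.420645
Price P = sum_t PV_t = 93.217275
Convexity numerator sum_t t*(t + 1/m) * CF_t / (1+y/m)^(m*t + 2):
  t = 0.5000: term = 0.779004
  t = 1.0000: term = 2.270047
  t = 1.5000: term = 4.409998
  t = 2.0000: term = 7.139385
  t = 2.5000: term = 10.402213
  t = 3.0000: term = 846.251486
Convexity = (1/P) * sum = 871.252133 / 93.217275 = 9.346466

Answer: Convexity = 9.3465


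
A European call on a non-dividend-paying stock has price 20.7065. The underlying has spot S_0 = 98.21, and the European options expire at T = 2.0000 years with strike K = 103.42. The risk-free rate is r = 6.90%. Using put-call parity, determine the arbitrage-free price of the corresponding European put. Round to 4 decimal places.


Answer: Put price = 12.5855

Derivation:
Put-call parity: C - P = S_0 * exp(-qT) - K * exp(-rT).
S_0 * exp(-qT) = 98.2100 * 1.00000000 = 98.21000000
K * exp(-rT) = 103.4200 * 0.87109869 = 90.08902670
P = C - S*exp(-qT) + K*exp(-rT)
P = 20.7065 - 98.21000000 + 90.08902670 = 12.5855


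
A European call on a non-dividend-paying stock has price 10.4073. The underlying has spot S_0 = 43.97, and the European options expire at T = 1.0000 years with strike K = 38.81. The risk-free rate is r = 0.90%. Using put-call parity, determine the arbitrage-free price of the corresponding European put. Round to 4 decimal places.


Put-call parity: C - P = S_0 * exp(-qT) - K * exp(-rT).
S_0 * exp(-qT) = 43.9700 * 1.00000000 = 43.97000000
K * exp(-rT) = 38.8100 * 0.99104038 = 38.46227710
P = C - S*exp(-qT) + K*exp(-rT)
P = 10.4073 - 43.97000000 + 38.46227710 = 4.8996

Answer: Put price = 4.8996


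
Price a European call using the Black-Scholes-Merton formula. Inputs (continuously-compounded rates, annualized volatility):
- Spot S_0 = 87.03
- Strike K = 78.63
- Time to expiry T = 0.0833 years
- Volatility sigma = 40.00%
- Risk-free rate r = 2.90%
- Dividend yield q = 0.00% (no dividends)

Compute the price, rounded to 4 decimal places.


Answer: Price = 9.5465

Derivation:
d1 = (ln(S/K) + (r - q + 0.5*sigma^2) * T) / (sigma * sqrt(T)) = 0.95783625
d2 = d1 - sigma * sqrt(T) = 0.84238929
exp(-rT) = 0.99758722; exp(-qT) = 1.00000000
C = S_0 * exp(-qT) * N(d1) - K * exp(-rT) * N(d2)
N(d1) = 0.83092733; N(d2) = 0.80021496
C = 87.0300 * 1.00000000 * 0.83092733 - 78.6300 * 0.99758722 * 0.80021496 = 9.5465


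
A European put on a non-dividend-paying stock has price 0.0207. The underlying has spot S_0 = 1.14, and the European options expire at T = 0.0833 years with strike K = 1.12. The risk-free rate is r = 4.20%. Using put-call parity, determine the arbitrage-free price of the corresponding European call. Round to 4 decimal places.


Put-call parity: C - P = S_0 * exp(-qT) - K * exp(-rT).
S_0 * exp(-qT) = 1.1400 * 1.00000000 = 1.14000000
K * exp(-rT) = 1.1200 * 0.99650751 = 1.11608841
C = P + S*exp(-qT) - K*exp(-rT)
C = 0.0207 + 1.14000000 - 1.11608841 = 0.0446

Answer: Call price = 0.0446


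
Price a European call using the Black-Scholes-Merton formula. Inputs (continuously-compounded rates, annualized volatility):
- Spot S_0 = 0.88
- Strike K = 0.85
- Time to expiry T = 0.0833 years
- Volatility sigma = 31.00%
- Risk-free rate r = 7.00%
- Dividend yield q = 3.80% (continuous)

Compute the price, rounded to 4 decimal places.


Answer: Price = 0.0494

Derivation:
d1 = (ln(S/K) + (r - q + 0.5*sigma^2) * T) / (sigma * sqrt(T)) = 0.46220051
d2 = d1 - sigma * sqrt(T) = 0.37272912
exp(-rT) = 0.99418597; exp(-qT) = 0.99683960
C = S_0 * exp(-qT) * N(d1) - K * exp(-rT) * N(d2)
N(d1) = 0.67803123; N(d2) = 0.64532497
C = 0.8800 * 0.99683960 * 0.67803123 - 0.8500 * 0.99418597 * 0.64532497 = 0.0494


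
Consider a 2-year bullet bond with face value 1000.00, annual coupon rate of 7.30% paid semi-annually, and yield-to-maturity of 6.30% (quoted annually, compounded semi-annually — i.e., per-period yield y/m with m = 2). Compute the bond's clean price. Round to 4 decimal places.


Coupon per period c = face * coupon_rate / m = 36.500000
Periods per year m = 2; per-period yield y/m = 0.031500
Number of cashflows N = 4
Cashflows (t years, CF_t, discount factor 1/(1+y/m)^(m*t), PV):
  t = 0.5000: CF_t = 36.500000, DF = 0.969462, PV = 35.385361
  t = 1.0000: CF_t = 36.500000, DF = 0.939856, PV = 34.304761
  t = 1.5000: CF_t = 36.500000, DF = 0.911155, PV = 33.257161
  t = 2.0000: CF_t = 1036.500000, DF = 0.883330, PV = 915.571736
Price P = sum_t PV_t = 1018.519018

Answer: Price = 1018.5190


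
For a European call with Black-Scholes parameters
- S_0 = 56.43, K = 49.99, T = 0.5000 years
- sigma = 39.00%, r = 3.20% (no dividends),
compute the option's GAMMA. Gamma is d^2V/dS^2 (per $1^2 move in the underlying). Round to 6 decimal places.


d1 = 0.6353189312; d2 = 0.3595472866
phi(d1) = 0.3260340010; exp(-qT) = 1.0000000000; exp(-rT) = 0.9841273201
Gamma = exp(-qT) * phi(d1) / (S * sigma * sqrt(T)) = 1.0000000000 * 0.3260340010 / (56.4300 * 0.3900 * 0.7071067812) = 0.020951

Answer: Gamma = 0.020951


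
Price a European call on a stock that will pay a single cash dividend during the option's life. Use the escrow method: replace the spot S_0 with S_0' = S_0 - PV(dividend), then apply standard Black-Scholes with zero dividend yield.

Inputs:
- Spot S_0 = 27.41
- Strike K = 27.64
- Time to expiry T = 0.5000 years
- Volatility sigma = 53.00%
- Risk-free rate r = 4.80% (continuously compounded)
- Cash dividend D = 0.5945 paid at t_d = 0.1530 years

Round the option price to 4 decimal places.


Answer: Price = 3.9169

Derivation:
PV(D) = D * exp(-r * t_d) = 0.5945 * 0.99268290 = 0.59014998
S_0' = S_0 - PV(D) = 27.4100 - 0.59014998 = 26.81985002
d1 = (ln(S_0'/K) + (r + sigma^2/2)*T) / (sigma*sqrt(T)) = 0.17104856
d2 = d1 - sigma*sqrt(T) = -0.20371803
exp(-rT) = 0.97628571
N(d1) = 0.56790721; N(d2) = 0.41928692
C = S_0' * N(d1) - K * exp(-rT) * N(d2) = 26.81985002 * 0.56790721 - 27.6400 * 0.97628571 * 0.41928692 = 3.9169


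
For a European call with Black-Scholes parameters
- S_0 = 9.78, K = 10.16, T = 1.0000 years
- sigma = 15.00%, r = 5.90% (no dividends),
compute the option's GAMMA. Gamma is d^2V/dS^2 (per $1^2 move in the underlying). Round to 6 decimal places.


d1 = 0.2142069460; d2 = 0.0642069460
phi(d1) = 0.3898938170; exp(-qT) = 1.0000000000; exp(-rT) = 0.9427067692
Gamma = exp(-qT) * phi(d1) / (S * sigma * sqrt(T)) = 1.0000000000 * 0.3898938170 / (9.7800 * 0.1500 * 1.0000000000) = 0.265776

Answer: Gamma = 0.265776


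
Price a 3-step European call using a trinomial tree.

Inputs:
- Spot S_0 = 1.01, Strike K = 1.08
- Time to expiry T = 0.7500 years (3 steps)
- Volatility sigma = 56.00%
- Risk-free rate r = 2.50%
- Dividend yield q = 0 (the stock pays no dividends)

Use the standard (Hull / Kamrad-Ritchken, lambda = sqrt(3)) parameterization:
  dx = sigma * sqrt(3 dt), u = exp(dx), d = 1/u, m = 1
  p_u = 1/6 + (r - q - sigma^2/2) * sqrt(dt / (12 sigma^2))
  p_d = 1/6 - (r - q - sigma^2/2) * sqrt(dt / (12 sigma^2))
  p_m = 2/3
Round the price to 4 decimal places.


dt = T/N = 0.250000; dx = sigma*sqrt(3*dt) = 0.484974
u = exp(dx) = 1.624133; d = 1/u = 0.615713
p_u = 0.132696, p_m = 0.666667, p_d = 0.200638
Discount per step: exp(-r*dt) = 0.993769
Stock lattice S(k, j) with j the centered position index:
  k=0: S(0,+0) = 1.0100
  k=1: S(1,-1) = 0.6219; S(1,+0) = 1.0100; S(1,+1) = 1.6404
  k=2: S(2,-2) = 0.3829; S(2,-1) = 0.6219; S(2,+0) = 1.0100; S(2,+1) = 1.6404; S(2,+2) = 2.6642
  k=3: S(3,-3) = 0.2358; S(3,-2) = 0.3829; S(3,-1) = 0.6219; S(3,+0) = 1.0100; S(3,+1) = 1.6404; S(3,+2) = 2.6642; S(3,+3) = 4.3270
Terminal payoffs V(N, j) = max(S_T - K, 0):
  V(3,-3) = 0.000000; V(3,-2) = 0.000000; V(3,-1) = 0.000000; V(3,+0) = 0.000000; V(3,+1) = 0.560374; V(3,+2) = 1.584187; V(3,+3) = 3.246994
Backward induction: V(k, j) = exp(-r*dt) * [p_u * V(k+1, j+1) + p_m * V(k+1, j) + p_d * V(k+1, j-1)]
  V(2,-2) = exp(-r*dt) * [p_u*0.000000 + p_m*0.000000 + p_d*0.000000] = 0.000000
  V(2,-1) = exp(-r*dt) * [p_u*0.000000 + p_m*0.000000 + p_d*0.000000] = 0.000000
  V(2,+0) = exp(-r*dt) * [p_u*0.560374 + p_m*0.000000 + p_d*0.000000] = 0.073896
  V(2,+1) = exp(-r*dt) * [p_u*1.584187 + p_m*0.560374 + p_d*0.000000] = 0.580161
  V(2,+2) = exp(-r*dt) * [p_u*3.246994 + p_m*1.584187 + p_d*0.560374] = 1.589454
  V(1,-1) = exp(-r*dt) * [p_u*0.073896 + p_m*0.000000 + p_d*0.000000] = 0.009745
  V(1,+0) = exp(-r*dt) * [p_u*0.580161 + p_m*0.073896 + p_d*0.000000] = 0.125462
  V(1,+1) = exp(-r*dt) * [p_u*1.589454 + p_m*0.580161 + p_d*0.073896] = 0.608698
  V(0,+0) = exp(-r*dt) * [p_u*0.608698 + p_m*0.125462 + p_d*0.009745] = 0.165332

Answer: Price = V(0,0) = 0.1653


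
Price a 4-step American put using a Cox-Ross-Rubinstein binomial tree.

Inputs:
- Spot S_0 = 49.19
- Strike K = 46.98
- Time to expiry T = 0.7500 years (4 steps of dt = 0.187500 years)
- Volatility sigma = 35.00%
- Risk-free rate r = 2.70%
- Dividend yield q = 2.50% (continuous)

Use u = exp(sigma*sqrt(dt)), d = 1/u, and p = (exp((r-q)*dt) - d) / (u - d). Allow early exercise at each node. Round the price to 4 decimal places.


dt = T/N = 0.187500
u = exp(sigma*sqrt(dt)) = 1.163642; d = 1/u = 0.859371
p = (exp((r-q)*dt) - d) / (u - d) = 0.463416
Discount per step: exp(-r*dt) = 0.994950
Stock lattice S(k, i) with i counting down-moves:
  k=0: S(0,0) = 49.1900
  k=1: S(1,0) = 57.2395; S(1,1) = 42.2725
  k=2: S(2,0) = 66.6063; S(2,1) = 49.1900; S(2,2) = 36.3277
  k=3: S(3,0) = 77.5059; S(3,1) = 57.2395; S(3,2) = 42.2725; S(3,3) = 31.2190
  k=4: S(4,0) = 90.1891; S(4,1) = 66.6063; S(4,2) = 49.1900; S(4,3) = 36.3277; S(4,4) = 26.8287
Terminal payoffs V(N, i) = max(K - S_T, 0):
  V(4,0) = 0.000000; V(4,1) = 0.000000; V(4,2) = 0.000000; V(4,3) = 10.652266; V(4,4) = 20.151290
Backward induction: V(k, i) = exp(-r*dt) * [p * V(k+1, i) + (1-p) * V(k+1, i+1)]; then take max(V_cont, immediate exercise) for American.
  V(3,0) = exp(-r*dt) * [p*0.000000 + (1-p)*0.000000] = 0.000000; exercise = 0.000000; V(3,0) = max -> 0.000000
  V(3,1) = exp(-r*dt) * [p*0.000000 + (1-p)*0.000000] = 0.000000; exercise = 0.000000; V(3,1) = max -> 0.000000
  V(3,2) = exp(-r*dt) * [p*0.000000 + (1-p)*10.652266] = 5.686968; exercise = 4.707536; V(3,2) = max -> 5.686968
  V(3,3) = exp(-r*dt) * [p*10.652266 + (1-p)*20.151290] = 15.669757; exercise = 15.760996; V(3,3) = max -> 15.760996
  V(2,0) = exp(-r*dt) * [p*0.000000 + (1-p)*0.000000] = 0.000000; exercise = 0.000000; V(2,0) = max -> 0.000000
  V(2,1) = exp(-r*dt) * [p*0.000000 + (1-p)*5.686968] = 3.036124; exercise = 0.000000; V(2,1) = max -> 3.036124
  V(2,2) = exp(-r*dt) * [p*5.686968 + (1-p)*15.760996] = 11.036512; exercise = 10.652266; V(2,2) = max -> 11.036512
  V(1,0) = exp(-r*dt) * [p*0.000000 + (1-p)*3.036124] = 1.620908; exercise = 0.000000; V(1,0) = max -> 1.620908
  V(1,1) = exp(-r*dt) * [p*3.036124 + (1-p)*11.036512] = 7.291991; exercise = 4.707536; V(1,1) = max -> 7.291991
  V(0,0) = exp(-r*dt) * [p*1.620908 + (1-p)*7.291991] = 4.640367; exercise = 0.000000; V(0,0) = max -> 4.640367

Answer: Price = V(0,0) = 4.6404


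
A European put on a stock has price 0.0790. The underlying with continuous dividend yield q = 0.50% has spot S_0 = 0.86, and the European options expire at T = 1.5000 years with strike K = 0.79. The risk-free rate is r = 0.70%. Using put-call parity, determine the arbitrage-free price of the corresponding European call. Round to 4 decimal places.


Answer: Call price = 0.1508

Derivation:
Put-call parity: C - P = S_0 * exp(-qT) - K * exp(-rT).
S_0 * exp(-qT) = 0.8600 * 0.99252805 = 0.85357413
K * exp(-rT) = 0.7900 * 0.98955493 = 0.78174840
C = P + S*exp(-qT) - K*exp(-rT)
C = 0.0790 + 0.85357413 - 0.78174840 = 0.1508


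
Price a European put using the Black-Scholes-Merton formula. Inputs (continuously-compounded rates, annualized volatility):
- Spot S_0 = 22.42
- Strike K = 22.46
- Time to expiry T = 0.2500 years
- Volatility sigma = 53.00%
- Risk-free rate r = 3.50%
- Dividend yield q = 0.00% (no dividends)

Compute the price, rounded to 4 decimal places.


d1 = (ln(S/K) + (r - q + 0.5*sigma^2) * T) / (sigma * sqrt(T)) = 0.15879233
d2 = d1 - sigma * sqrt(T) = -0.10620767
exp(-rT) = 0.99128817; exp(-qT) = 1.00000000
P = K * exp(-rT) * N(-d2) - S_0 * exp(-qT) * N(-d1)
N(-d1) = 0.43691624; N(-d2) = 0.54229121
P = 22.4600 * 0.99128817 * 0.54229121 - 22.4200 * 1.00000000 * 0.43691624 = 2.2781

Answer: Price = 2.2781


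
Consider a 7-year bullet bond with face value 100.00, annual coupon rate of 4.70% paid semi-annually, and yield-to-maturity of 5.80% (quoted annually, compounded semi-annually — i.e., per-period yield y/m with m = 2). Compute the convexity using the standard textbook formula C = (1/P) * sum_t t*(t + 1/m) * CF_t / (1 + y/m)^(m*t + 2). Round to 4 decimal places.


Answer: Convexity = 40.3380

Derivation:
Coupon per period c = face * coupon_rate / m = 2.350000
Periods per year m = 2; per-period yield y/m = 0.029000
Number of cashflows N = 14
Cashflows (t years, CF_t, discount factor 1/(1+y/m)^(m*t), PV):
  t = 0.5000: CF_t = 2.350000, DF = 0.971817, PV = 2.283771
  t = 1.0000: CF_t = 2.350000, DF = 0.944429, PV = 2.219408
  t = 1.5000: CF_t = 2.350000, DF = 0.917812, PV = 2.156859
  t = 2.0000: CF_t = 2.350000, DF = 0.891946, PV = 2.096073
  t = 2.5000: CF_t = 2.350000, DF = 0.866808, PV = 2.037000
  t = 3.0000: CF_t = 2.350000, DF = 0.842379, PV = 1.979592
  t = 3.5000: CF_t = 2.350000, DF = 0.818639, PV = 1.923801
  t = 4.0000: CF_t = 2.350000, DF = 0.795567, PV = 1.869583
  t = 4.5000: CF_t = 2.350000, DF = 0.773146, PV = 1.816894
  t = 5.0000: CF_t = 2.350000, DF = 0.751357, PV = 1.765689
  t = 5.5000: CF_t = 2.350000, DF = 0.730182, PV = 1.715927
  t = 6.0000: CF_t = 2.350000, DF = 0.709603, PV = 1.667567
  t = 6.5000: CF_t = 2.350000, DF = 0.689605, PV = 1.620571
  t = 7.0000: CF_t = 102.350000, DF = 0.670170, PV = 68.591863
Price P = sum_t PV_t = 93.744597
Convexity numerator sum_t t*(t + 1/m) * CF_t / (1+y/m)^(m*t + 2):
  t = 0.5000: term = 1.078429
  t = 1.0000: term = 3.144109
  t = 1.5000: term = 6.110999
  t = 2.0000: term = 9.897958
  t = 2.5000: term = 14.428511
  t = 3.0000: term = 19.630627
  t = 3.5000: term = 25.436510
  t = 4.0000: term = 31.782395
  t = 4.5000: term = 38.608351
  t = 5.0000: term = 45.858100
  t = 5.5000: term = 53.478834
  t = 6.0000: term = 61.421048
  t = 6.5000: term = 69.638376
  t = 7.0000: term = 3400.957104
Convexity = (1/P) * sum = 3781.471352 / 93.744597 = 40.338019


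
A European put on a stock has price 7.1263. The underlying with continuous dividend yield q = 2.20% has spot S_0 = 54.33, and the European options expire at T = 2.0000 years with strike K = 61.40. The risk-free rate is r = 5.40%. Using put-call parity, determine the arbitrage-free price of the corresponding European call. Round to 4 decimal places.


Answer: Call price = 4.0033

Derivation:
Put-call parity: C - P = S_0 * exp(-qT) - K * exp(-rT).
S_0 * exp(-qT) = 54.3300 * 0.95695396 = 51.99130851
K * exp(-rT) = 61.4000 * 0.89762760 = 55.11433442
C = P + S*exp(-qT) - K*exp(-rT)
C = 7.1263 + 51.99130851 - 55.11433442 = 4.0033
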